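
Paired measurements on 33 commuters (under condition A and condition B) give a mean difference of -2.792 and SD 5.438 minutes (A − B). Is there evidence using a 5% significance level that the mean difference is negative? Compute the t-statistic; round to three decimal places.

H0: μ_d = 0; H1: μ_d < 0 (paired t-test on the differences, left-tailed).
t = d̄/(s_d/√n) = -2.792/(5.438/√33) = -2.949
df = n − 1 = 32
p-value = P(T ≤ -2.949) ≈ 0.003
Since p ≈ 0.003 < α = 0.05, reject H0; the evidence is statistically significant.

-2.949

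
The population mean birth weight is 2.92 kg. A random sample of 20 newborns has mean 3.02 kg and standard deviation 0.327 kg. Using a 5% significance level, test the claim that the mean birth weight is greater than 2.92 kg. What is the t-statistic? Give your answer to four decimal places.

1.3676

H0: μ = 2.92; H1: μ > 2.92 (one-sample t-test, right-tailed).
t = (x̄ − μ₀)/(s/√n) = (3.02 − 2.92)/(0.327/√20) = 1.3676
df = n − 1 = 19
p-value = P(T ≥ 1.3676) ≈ 0.094
Since p ≈ 0.094 > α = 0.05, fail to reject H0; the data do not provide sufficient evidence against H0.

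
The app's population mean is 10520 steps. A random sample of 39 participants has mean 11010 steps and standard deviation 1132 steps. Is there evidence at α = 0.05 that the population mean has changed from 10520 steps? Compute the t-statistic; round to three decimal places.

H0: μ = 10520; H1: μ ≠ 10520 (one-sample t-test, two-sided).
t = (x̄ − μ₀)/(s/√n) = (11010 − 10520)/(1132/√39) = 2.703
df = n − 1 = 38
Two-sided p-value ≈ 0.010
Since p ≈ 0.010 < α = 0.05, reject H0; the data support H1.

2.703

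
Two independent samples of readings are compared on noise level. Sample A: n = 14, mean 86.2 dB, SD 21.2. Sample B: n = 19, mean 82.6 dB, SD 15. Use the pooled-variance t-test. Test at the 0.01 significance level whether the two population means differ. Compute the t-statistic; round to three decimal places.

Let group 1 = sample A, group 2 = sample B. H0: μ_1 = μ_2; H1: μ_1 ≠ μ_2 (two-sample pooled-variance t-test, two-sided).
s_p² = [(14−1)·21.2² + (19−1)·15²]/(14+19−2) = 319.12
t = (86.2 − 82.6)/√[319.12·(1/14 + 1/19)] = 0.572
df = n₁ + n₂ − 2 = 31
Two-sided p-value ≈ 0.5713
Since p ≈ 0.5713 > α = 0.01, fail to reject H0; the data do not provide sufficient evidence against H0.

0.572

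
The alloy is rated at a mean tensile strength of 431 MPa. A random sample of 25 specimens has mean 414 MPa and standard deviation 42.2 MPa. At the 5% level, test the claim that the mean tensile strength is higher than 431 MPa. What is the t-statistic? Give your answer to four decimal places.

-2.0142

H0: μ = 431; H1: μ > 431 (one-sample t-test, right-tailed).
t = (x̄ − μ₀)/(s/√n) = (414 − 431)/(42.2/√25) = -2.0142
df = n − 1 = 24
p-value = P(T ≥ -2.0142) ≈ 0.9723
Since p ≈ 0.9723 > α = 0.05, fail to reject H0; the evidence is not statistically significant.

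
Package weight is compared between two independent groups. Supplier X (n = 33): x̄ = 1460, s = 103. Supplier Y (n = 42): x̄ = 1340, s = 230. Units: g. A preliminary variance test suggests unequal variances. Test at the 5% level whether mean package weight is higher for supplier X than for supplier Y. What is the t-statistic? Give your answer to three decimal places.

Let group 1 = supplier X, group 2 = supplier Y. H0: μ_1 = μ_2; H1: μ_1 > μ_2 (Welch's two-sample t-test, right-tailed).
t = (x̄_1 − x̄_2)/√(s_1²/n_1 + s_2²/n_2) = (1460 − 1340)/√(103²/33 + 230²/42) = 3.018
Welch–Satterthwaite df ≈ 59.62
p-value = P(T ≥ 3.018) ≈ 0.0019
Since p ≈ 0.0019 < α = 0.05, reject H0; the evidence is statistically significant.

3.018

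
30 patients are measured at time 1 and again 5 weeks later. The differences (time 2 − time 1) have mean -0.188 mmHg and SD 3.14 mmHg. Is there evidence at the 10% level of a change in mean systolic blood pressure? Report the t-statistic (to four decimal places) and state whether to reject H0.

t = -0.3279; fail to reject H0

H0: μ_d = 0; H1: μ_d ≠ 0 (paired t-test on the differences, two-sided).
t = d̄/(s_d/√n) = -0.188/(3.14/√30) = -0.3279
df = n − 1 = 29
Two-sided p-value ≈ 0.745
Since p ≈ 0.745 > α = 0.1, fail to reject H0; the evidence is not statistically significant.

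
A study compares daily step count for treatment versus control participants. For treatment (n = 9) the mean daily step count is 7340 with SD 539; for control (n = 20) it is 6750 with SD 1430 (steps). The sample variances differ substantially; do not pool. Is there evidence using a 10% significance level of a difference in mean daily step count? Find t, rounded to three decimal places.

1.609

Let group 1 = treatment, group 2 = control. H0: μ_1 = μ_2; H1: μ_1 ≠ μ_2 (Welch's two-sample t-test, two-sided).
t = (x̄_1 − x̄_2)/√(s_1²/n_1 + s_2²/n_2) = (7340 − 6750)/√(539²/9 + 1430²/20) = 1.609
Welch–Satterthwaite df ≈ 26.60
Two-sided p-value ≈ 0.120
Since p ≈ 0.120 > α = 0.1, fail to reject H0; the data do not provide sufficient evidence against H0.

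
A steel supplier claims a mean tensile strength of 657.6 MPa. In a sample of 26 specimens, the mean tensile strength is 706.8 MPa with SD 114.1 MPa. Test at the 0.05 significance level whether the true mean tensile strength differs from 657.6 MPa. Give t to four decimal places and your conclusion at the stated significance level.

t = 2.1987; reject H0

H0: μ = 657.6; H1: μ ≠ 657.6 (one-sample t-test, two-sided).
t = (x̄ − μ₀)/(s/√n) = (706.8 − 657.6)/(114.1/√26) = 2.1987
df = n − 1 = 25
Two-sided p-value ≈ 0.037
Since p ≈ 0.037 < α = 0.05, reject H0; the data support H1.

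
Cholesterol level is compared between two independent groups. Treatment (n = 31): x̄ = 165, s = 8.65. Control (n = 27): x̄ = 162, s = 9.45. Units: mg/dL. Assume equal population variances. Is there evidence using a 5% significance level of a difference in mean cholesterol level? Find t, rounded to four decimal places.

1.2620

Let group 1 = treatment, group 2 = control. H0: μ_1 = μ_2; H1: μ_1 ≠ μ_2 (two-sample pooled-variance t-test, two-sided).
s_p² = [(31−1)·8.65² + (27−1)·9.45²]/(31+27−2) = 81.5454
t = (165 − 162)/√[81.5454·(1/31 + 1/27)] = 1.2620
df = n₁ + n₂ − 2 = 56
Two-sided p-value ≈ 0.212
Since p ≈ 0.212 > α = 0.05, fail to reject H0; the data do not provide sufficient evidence against H0.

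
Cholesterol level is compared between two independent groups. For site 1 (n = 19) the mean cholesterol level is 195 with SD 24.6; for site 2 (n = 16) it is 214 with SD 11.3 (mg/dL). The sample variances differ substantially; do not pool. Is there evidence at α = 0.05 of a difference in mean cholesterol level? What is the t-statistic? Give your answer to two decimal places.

-3.01

Let group 1 = site 1, group 2 = site 2. H0: μ_1 = μ_2; H1: μ_1 ≠ μ_2 (Welch's two-sample t-test, two-sided).
t = (x̄_1 − x̄_2)/√(s_1²/n_1 + s_2²/n_2) = (195 − 214)/√(24.6²/19 + 11.3²/16) = -3.01
Welch–Satterthwaite df ≈ 26.18
Two-sided p-value ≈ 0.006
Since p ≈ 0.006 < α = 0.05, reject H0; the data support H1.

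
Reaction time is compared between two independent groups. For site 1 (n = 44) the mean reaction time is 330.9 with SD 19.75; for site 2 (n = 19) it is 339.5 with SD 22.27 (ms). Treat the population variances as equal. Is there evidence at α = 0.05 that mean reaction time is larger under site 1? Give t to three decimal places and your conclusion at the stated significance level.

t = -1.526; fail to reject H0

Let group 1 = site 1, group 2 = site 2. H0: μ_1 = μ_2; H1: μ_1 > μ_2 (two-sample pooled-variance t-test, right-tailed).
s_p² = [(44−1)·19.75² + (19−1)·22.27²]/(44+19−2) = 421.309
t = (330.9 − 339.5)/√[421.309·(1/44 + 1/19)] = -1.526
df = n₁ + n₂ − 2 = 61
p-value = P(T ≥ -1.526) ≈ 0.9339
Since p ≈ 0.9339 > α = 0.05, fail to reject H0; the data do not provide sufficient evidence against H0.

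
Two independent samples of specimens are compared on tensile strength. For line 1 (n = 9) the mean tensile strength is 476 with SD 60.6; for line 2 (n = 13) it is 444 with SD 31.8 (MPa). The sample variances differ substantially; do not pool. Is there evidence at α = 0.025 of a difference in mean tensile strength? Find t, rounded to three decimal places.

1.452

Let group 1 = line 1, group 2 = line 2. H0: μ_1 = μ_2; H1: μ_1 ≠ μ_2 (Welch's two-sample t-test, two-sided).
t = (x̄_1 − x̄_2)/√(s_1²/n_1 + s_2²/n_2) = (476 − 444)/√(60.6²/9 + 31.8²/13) = 1.452
Welch–Satterthwaite df ≈ 11.07
Two-sided p-value ≈ 0.174
Since p ≈ 0.174 > α = 0.025, fail to reject H0; the evidence is not statistically significant.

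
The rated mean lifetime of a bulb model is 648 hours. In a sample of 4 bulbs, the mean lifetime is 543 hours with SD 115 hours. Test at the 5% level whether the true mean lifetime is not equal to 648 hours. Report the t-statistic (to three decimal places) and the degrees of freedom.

H0: μ = 648; H1: μ ≠ 648 (one-sample t-test, two-sided).
t = (x̄ − μ₀)/(s/√n) = (543 − 648)/(115/√4) = -1.826
df = n − 1 = 3
Two-sided p-value ≈ 0.165
Since p ≈ 0.165 > α = 0.05, fail to reject H0; the evidence is not statistically significant.

t = -1.826, df = 3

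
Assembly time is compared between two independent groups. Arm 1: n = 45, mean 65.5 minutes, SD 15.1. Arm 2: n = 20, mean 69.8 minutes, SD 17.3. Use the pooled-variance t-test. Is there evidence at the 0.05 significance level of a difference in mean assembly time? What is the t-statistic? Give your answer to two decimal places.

Let group 1 = arm 1, group 2 = arm 2. H0: μ_1 = μ_2; H1: μ_1 ≠ μ_2 (two-sample pooled-variance t-test, two-sided).
s_p² = [(45−1)·15.1² + (20−1)·17.3²]/(45+20−2) = 249.507
t = (65.5 − 69.8)/√[249.507·(1/45 + 1/20)] = -1.01
df = n₁ + n₂ − 2 = 63
Two-sided p-value ≈ 0.3150
Since p ≈ 0.3150 > α = 0.05, fail to reject H0; the evidence is not statistically significant.

-1.01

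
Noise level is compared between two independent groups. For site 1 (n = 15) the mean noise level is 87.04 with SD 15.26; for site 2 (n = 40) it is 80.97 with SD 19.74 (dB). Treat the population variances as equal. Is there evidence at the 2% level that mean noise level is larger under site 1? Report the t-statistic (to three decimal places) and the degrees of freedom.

Let group 1 = site 1, group 2 = site 2. H0: μ_1 = μ_2; H1: μ_1 > μ_2 (two-sample pooled-variance t-test, right-tailed).
s_p² = [(15−1)·15.26² + (40−1)·19.74²]/(15+40−2) = 348.249
t = (87.04 − 80.97)/√[348.249·(1/15 + 1/40)] = 1.074
df = n₁ + n₂ − 2 = 53
p-value = P(T ≥ 1.074) ≈ 0.1438
Since p ≈ 0.1438 > α = 0.02, fail to reject H0; the data do not provide sufficient evidence against H0.

t = 1.074, df = 53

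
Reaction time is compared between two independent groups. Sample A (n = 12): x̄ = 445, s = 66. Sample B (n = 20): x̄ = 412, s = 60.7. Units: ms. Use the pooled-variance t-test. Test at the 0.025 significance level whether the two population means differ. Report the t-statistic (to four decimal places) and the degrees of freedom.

t = 1.4415, df = 30

Let group 1 = sample A, group 2 = sample B. H0: μ_1 = μ_2; H1: μ_1 ≠ μ_2 (two-sample pooled-variance t-test, two-sided).
s_p² = [(12−1)·66² + (20−1)·60.7²]/(12+20−2) = 3930.71
t = (445 − 412)/√[3930.71·(1/12 + 1/20)] = 1.4415
df = n₁ + n₂ − 2 = 30
Two-sided p-value ≈ 0.160
Since p ≈ 0.160 > α = 0.025, fail to reject H0; the data do not provide sufficient evidence against H0.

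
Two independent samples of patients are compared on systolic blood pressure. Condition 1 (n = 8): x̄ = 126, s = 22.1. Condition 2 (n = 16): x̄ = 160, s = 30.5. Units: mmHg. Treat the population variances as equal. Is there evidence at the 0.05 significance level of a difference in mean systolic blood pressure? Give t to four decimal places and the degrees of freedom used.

t = -2.7942, df = 22

Let group 1 = condition 1, group 2 = condition 2. H0: μ_1 = μ_2; H1: μ_1 ≠ μ_2 (two-sample pooled-variance t-test, two-sided).
s_p² = [(8−1)·22.1² + (16−1)·30.5²]/(8+16−2) = 789.665
t = (126 − 160)/√[789.665·(1/8 + 1/16)] = -2.7942
df = n₁ + n₂ − 2 = 22
Two-sided p-value ≈ 0.0106
Since p ≈ 0.0106 < α = 0.05, reject H0; the evidence is statistically significant.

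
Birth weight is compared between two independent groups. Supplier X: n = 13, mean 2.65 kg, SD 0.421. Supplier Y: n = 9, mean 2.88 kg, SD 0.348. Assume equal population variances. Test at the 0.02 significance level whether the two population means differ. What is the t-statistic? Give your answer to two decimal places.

-1.35

Let group 1 = supplier X, group 2 = supplier Y. H0: μ_1 = μ_2; H1: μ_1 ≠ μ_2 (two-sample pooled-variance t-test, two-sided).
s_p² = [(13−1)·0.421² + (9−1)·0.348²]/(13+9−2) = 0.154786
t = (2.65 − 2.88)/√[0.154786·(1/13 + 1/9)] = -1.35
df = n₁ + n₂ − 2 = 20
Two-sided p-value ≈ 0.1927
Since p ≈ 0.1927 > α = 0.02, fail to reject H0; the data do not provide sufficient evidence against H0.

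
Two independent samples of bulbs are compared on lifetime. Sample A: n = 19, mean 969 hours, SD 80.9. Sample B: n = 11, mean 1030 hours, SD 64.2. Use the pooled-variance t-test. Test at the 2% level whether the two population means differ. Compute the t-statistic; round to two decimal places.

Let group 1 = sample A, group 2 = sample B. H0: μ_1 = μ_2; H1: μ_1 ≠ μ_2 (two-sample pooled-variance t-test, two-sided).
s_p² = [(19−1)·80.9² + (11−1)·64.2²]/(19+11−2) = 5679.39
t = (969 − 1030)/√[5679.39·(1/19 + 1/11)] = -2.14
df = n₁ + n₂ − 2 = 28
Two-sided p-value ≈ 0.042
Since p ≈ 0.042 > α = 0.02, fail to reject H0; the data do not provide sufficient evidence against H0.

-2.14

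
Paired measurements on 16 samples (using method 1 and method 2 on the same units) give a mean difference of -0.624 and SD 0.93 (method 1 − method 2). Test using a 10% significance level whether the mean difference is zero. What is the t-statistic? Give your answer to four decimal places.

H0: μ_d = 0; H1: μ_d ≠ 0 (paired t-test on the differences, two-sided).
t = d̄/(s_d/√n) = -0.624/(0.93/√16) = -2.6839
df = n − 1 = 15
Two-sided p-value ≈ 0.017
Since p ≈ 0.017 < α = 0.1, reject H0; the evidence is statistically significant.

-2.6839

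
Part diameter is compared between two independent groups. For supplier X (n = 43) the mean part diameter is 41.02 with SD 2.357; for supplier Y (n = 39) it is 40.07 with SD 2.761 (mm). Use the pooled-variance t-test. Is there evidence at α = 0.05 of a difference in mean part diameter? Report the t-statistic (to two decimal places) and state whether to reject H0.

Let group 1 = supplier X, group 2 = supplier Y. H0: μ_1 = μ_2; H1: μ_1 ≠ μ_2 (two-sample pooled-variance t-test, two-sided).
s_p² = [(43−1)·2.357² + (39−1)·2.761²]/(43+39−2) = 6.53759
t = (41.02 − 40.07)/√[6.53759·(1/43 + 1/39)] = 1.68
df = n₁ + n₂ − 2 = 80
Two-sided p-value ≈ 0.097
Since p ≈ 0.097 > α = 0.05, fail to reject H0; the evidence is not statistically significant.

t = 1.68; fail to reject H0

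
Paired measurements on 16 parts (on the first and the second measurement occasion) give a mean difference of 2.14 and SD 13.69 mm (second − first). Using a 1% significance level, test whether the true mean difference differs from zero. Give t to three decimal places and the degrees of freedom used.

H0: μ_d = 0; H1: μ_d ≠ 0 (paired t-test on the differences, two-sided).
t = d̄/(s_d/√n) = 2.14/(13.69/√16) = 0.625
df = n − 1 = 15
Two-sided p-value ≈ 0.541
Since p ≈ 0.541 > α = 0.01, fail to reject H0; the data do not provide sufficient evidence against H0.

t = 0.625, df = 15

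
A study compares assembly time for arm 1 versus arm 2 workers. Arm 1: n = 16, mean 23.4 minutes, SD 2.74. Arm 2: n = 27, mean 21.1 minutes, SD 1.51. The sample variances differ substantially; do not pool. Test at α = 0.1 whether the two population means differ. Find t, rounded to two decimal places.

Let group 1 = arm 1, group 2 = arm 2. H0: μ_1 = μ_2; H1: μ_1 ≠ μ_2 (Welch's two-sample t-test, two-sided).
t = (x̄_1 − x̄_2)/√(s_1²/n_1 + s_2²/n_2) = (23.4 − 21.1)/√(2.74²/16 + 1.51²/27) = 3.09
Welch–Satterthwaite df ≈ 20.50
Two-sided p-value ≈ 0.006
Since p ≈ 0.006 < α = 0.1, reject H0; the data support H1.

3.09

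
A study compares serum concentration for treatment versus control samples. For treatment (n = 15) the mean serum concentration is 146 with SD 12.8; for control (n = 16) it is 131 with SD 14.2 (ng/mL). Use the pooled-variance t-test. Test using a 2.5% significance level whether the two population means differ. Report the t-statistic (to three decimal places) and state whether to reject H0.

Let group 1 = treatment, group 2 = control. H0: μ_1 = μ_2; H1: μ_1 ≠ μ_2 (two-sample pooled-variance t-test, two-sided).
s_p² = [(15−1)·12.8² + (16−1)·14.2²]/(15+16−2) = 183.392
t = (146 − 131)/√[183.392·(1/15 + 1/16)] = 3.082
df = n₁ + n₂ − 2 = 29
Two-sided p-value ≈ 0.004
Since p ≈ 0.004 < α = 0.025, reject H0; the evidence is statistically significant.

t = 3.082; reject H0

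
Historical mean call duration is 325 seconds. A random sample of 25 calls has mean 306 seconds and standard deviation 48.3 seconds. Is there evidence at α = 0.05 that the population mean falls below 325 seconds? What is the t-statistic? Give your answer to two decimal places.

H0: μ = 325; H1: μ < 325 (one-sample t-test, left-tailed).
t = (x̄ − μ₀)/(s/√n) = (306 − 325)/(48.3/√25) = -1.97
df = n − 1 = 24
p-value = P(T ≤ -1.97) ≈ 0.0304
Since p ≈ 0.0304 < α = 0.05, reject H0; the evidence is statistically significant.

-1.97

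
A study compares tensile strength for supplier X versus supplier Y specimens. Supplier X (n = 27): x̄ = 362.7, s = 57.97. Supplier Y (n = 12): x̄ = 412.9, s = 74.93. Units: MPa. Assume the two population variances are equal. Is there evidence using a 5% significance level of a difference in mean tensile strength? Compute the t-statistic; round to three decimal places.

Let group 1 = supplier X, group 2 = supplier Y. H0: μ_1 = μ_2; H1: μ_1 ≠ μ_2 (two-sample pooled-variance t-test, two-sided).
s_p² = [(27−1)·57.97² + (12−1)·74.93²]/(27+12−2) = 4030.62
t = (362.7 − 412.9)/√[4030.62·(1/27 + 1/12)] = -2.279
df = n₁ + n₂ − 2 = 37
Two-sided p-value ≈ 0.029
Since p ≈ 0.029 < α = 0.05, reject H0; the evidence is statistically significant.

-2.279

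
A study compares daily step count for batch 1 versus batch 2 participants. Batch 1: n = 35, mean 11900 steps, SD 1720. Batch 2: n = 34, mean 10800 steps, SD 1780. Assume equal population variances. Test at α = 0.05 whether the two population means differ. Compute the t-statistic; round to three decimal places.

2.611

Let group 1 = batch 1, group 2 = batch 2. H0: μ_1 = μ_2; H1: μ_1 ≠ μ_2 (two-sample pooled-variance t-test, two-sided).
s_p² = [(35−1)·1720² + (34−1)·1780²]/(35+34−2) = 3061830
t = (11900 − 10800)/√[3061830·(1/35 + 1/34)] = 2.611
df = n₁ + n₂ − 2 = 67
Two-sided p-value ≈ 0.011
Since p ≈ 0.011 < α = 0.05, reject H0; the evidence is statistically significant.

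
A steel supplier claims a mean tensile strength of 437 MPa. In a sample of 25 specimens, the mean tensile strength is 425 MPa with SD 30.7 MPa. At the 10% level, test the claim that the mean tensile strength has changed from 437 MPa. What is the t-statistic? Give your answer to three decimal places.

-1.954

H0: μ = 437; H1: μ ≠ 437 (one-sample t-test, two-sided).
t = (x̄ − μ₀)/(s/√n) = (425 − 437)/(30.7/√25) = -1.954
df = n − 1 = 24
Two-sided p-value ≈ 0.0624
Since p ≈ 0.0624 < α = 0.1, reject H0; the evidence is statistically significant.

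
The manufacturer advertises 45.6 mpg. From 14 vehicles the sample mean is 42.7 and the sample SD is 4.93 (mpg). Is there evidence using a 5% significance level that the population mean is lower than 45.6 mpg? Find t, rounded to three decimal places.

H0: μ = 45.6; H1: μ < 45.6 (one-sample t-test, left-tailed).
t = (x̄ − μ₀)/(s/√n) = (42.7 − 45.6)/(4.93/√14) = -2.201
df = n − 1 = 13
p-value = P(T ≤ -2.201) ≈ 0.023
Since p ≈ 0.023 < α = 0.05, reject H0; the data support H1.

-2.201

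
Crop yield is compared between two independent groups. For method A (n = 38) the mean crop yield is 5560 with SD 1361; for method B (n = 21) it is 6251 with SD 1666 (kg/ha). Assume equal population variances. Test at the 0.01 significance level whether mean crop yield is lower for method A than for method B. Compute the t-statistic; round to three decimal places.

-1.723

Let group 1 = method A, group 2 = method B. H0: μ_1 = μ_2; H1: μ_1 < μ_2 (two-sample pooled-variance t-test, left-tailed).
s_p² = [(38−1)·1361² + (21−1)·1666²]/(38+21−2) = 2176260
t = (5560 − 6251)/√[2176260·(1/38 + 1/21)] = -1.723
df = n₁ + n₂ − 2 = 57
p-value = P(T ≤ -1.723) ≈ 0.045
Since p ≈ 0.045 > α = 0.01, fail to reject H0; the data do not provide sufficient evidence against H0.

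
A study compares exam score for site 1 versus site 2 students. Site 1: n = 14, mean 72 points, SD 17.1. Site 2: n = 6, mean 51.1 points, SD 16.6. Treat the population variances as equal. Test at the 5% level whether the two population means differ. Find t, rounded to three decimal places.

Let group 1 = site 1, group 2 = site 2. H0: μ_1 = μ_2; H1: μ_1 ≠ μ_2 (two-sample pooled-variance t-test, two-sided).
s_p² = [(14−1)·17.1² + (6−1)·16.6²]/(14+6−2) = 287.729
t = (72 − 51.1)/√[287.729·(1/14 + 1/6)] = 2.525
df = n₁ + n₂ − 2 = 18
Two-sided p-value ≈ 0.0212
Since p ≈ 0.0212 < α = 0.05, reject H0; the data support H1.

2.525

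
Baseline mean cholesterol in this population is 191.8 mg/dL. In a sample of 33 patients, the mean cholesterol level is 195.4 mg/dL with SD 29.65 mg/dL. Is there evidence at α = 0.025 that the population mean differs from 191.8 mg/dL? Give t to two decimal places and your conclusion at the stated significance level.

H0: μ = 191.8; H1: μ ≠ 191.8 (one-sample t-test, two-sided).
t = (x̄ − μ₀)/(s/√n) = (195.4 − 191.8)/(29.65/√33) = 0.70
df = n − 1 = 32
Two-sided p-value ≈ 0.491
Since p ≈ 0.491 > α = 0.025, fail to reject H0; the data do not provide sufficient evidence against H0.

t = 0.70; fail to reject H0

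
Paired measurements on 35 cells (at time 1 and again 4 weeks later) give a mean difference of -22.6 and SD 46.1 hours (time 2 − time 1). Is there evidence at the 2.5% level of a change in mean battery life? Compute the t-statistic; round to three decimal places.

H0: μ_d = 0; H1: μ_d ≠ 0 (paired t-test on the differences, two-sided).
t = d̄/(s_d/√n) = -22.6/(46.1/√35) = -2.900
df = n − 1 = 34
Two-sided p-value ≈ 0.006
Since p ≈ 0.006 < α = 0.025, reject H0; the data support H1.

-2.900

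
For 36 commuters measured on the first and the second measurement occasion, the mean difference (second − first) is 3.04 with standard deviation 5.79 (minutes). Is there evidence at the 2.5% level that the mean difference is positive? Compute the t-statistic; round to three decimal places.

H0: μ_d = 0; H1: μ_d > 0 (paired t-test on the differences, right-tailed).
t = d̄/(s_d/√n) = 3.04/(5.79/√36) = 3.150
df = n − 1 = 35
p-value = P(T ≥ 3.150) ≈ 0.002
Since p ≈ 0.002 < α = 0.025, reject H0; the data support H1.

3.150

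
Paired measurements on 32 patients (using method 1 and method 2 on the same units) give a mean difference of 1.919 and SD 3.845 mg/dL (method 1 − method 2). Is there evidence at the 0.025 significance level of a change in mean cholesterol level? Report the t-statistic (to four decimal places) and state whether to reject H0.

H0: μ_d = 0; H1: μ_d ≠ 0 (paired t-test on the differences, two-sided).
t = d̄/(s_d/√n) = 1.919/(3.845/√32) = 2.8233
df = n − 1 = 31
Two-sided p-value ≈ 0.008
Since p ≈ 0.008 < α = 0.025, reject H0; the data support H1.

t = 2.8233; reject H0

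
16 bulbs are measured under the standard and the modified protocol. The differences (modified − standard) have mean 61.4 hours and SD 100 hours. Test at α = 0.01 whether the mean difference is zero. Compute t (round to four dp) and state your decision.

H0: μ_d = 0; H1: μ_d ≠ 0 (paired t-test on the differences, two-sided).
t = d̄/(s_d/√n) = 61.4/(100/√16) = 2.4560
df = n − 1 = 15
Two-sided p-value ≈ 0.0267
Since p ≈ 0.0267 > α = 0.01, fail to reject H0; the data do not provide sufficient evidence against H0.

t = 2.4560; fail to reject H0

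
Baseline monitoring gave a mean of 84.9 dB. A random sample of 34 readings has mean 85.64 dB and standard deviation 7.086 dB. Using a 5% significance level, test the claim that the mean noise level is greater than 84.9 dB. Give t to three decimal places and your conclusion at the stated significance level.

H0: μ = 84.9; H1: μ > 84.9 (one-sample t-test, right-tailed).
t = (x̄ − μ₀)/(s/√n) = (85.64 − 84.9)/(7.086/√34) = 0.609
df = n − 1 = 33
p-value = P(T ≥ 0.609) ≈ 0.273
Since p ≈ 0.273 > α = 0.05, fail to reject H0; the data do not provide sufficient evidence against H0.

t = 0.609; fail to reject H0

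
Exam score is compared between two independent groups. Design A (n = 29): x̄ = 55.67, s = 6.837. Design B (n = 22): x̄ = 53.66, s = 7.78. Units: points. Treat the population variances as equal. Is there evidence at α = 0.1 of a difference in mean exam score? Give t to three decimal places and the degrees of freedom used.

t = 0.980, df = 49

Let group 1 = design A, group 2 = design B. H0: μ_1 = μ_2; H1: μ_1 ≠ μ_2 (two-sample pooled-variance t-test, two-sided).
s_p² = [(29−1)·6.837² + (22−1)·7.78²]/(29+22−2) = 52.6519
t = (55.67 − 53.66)/√[52.6519·(1/29 + 1/22)] = 0.980
df = n₁ + n₂ − 2 = 49
Two-sided p-value ≈ 0.3320
Since p ≈ 0.3320 > α = 0.1, fail to reject H0; the evidence is not statistically significant.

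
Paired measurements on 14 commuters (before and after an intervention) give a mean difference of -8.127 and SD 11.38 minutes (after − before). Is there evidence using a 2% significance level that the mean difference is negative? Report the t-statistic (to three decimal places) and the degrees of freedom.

t = -2.672, df = 13

H0: μ_d = 0; H1: μ_d < 0 (paired t-test on the differences, left-tailed).
t = d̄/(s_d/√n) = -8.127/(11.38/√14) = -2.672
df = n − 1 = 13
p-value = P(T ≤ -2.672) ≈ 0.010
Since p ≈ 0.010 < α = 0.02, reject H0; the evidence is statistically significant.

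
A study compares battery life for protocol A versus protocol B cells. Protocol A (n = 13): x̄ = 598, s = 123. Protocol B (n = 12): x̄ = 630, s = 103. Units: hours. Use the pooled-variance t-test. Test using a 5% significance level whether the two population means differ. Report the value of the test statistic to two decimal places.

-0.70

Let group 1 = protocol A, group 2 = protocol B. H0: μ_1 = μ_2; H1: μ_1 ≠ μ_2 (two-sample pooled-variance t-test, two-sided).
s_p² = [(13−1)·123² + (12−1)·103²]/(13+12−2) = 12967.3
t = (598 − 630)/√[12967.3·(1/13 + 1/12)] = -0.70
df = n₁ + n₂ − 2 = 23
Two-sided p-value ≈ 0.4897
Since p ≈ 0.4897 > α = 0.05, fail to reject H0; the data do not provide sufficient evidence against H0.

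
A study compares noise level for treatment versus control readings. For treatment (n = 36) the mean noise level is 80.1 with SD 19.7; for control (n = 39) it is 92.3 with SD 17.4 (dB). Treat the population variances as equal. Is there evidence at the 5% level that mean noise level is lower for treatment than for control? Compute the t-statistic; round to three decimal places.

-2.847

Let group 1 = treatment, group 2 = control. H0: μ_1 = μ_2; H1: μ_1 < μ_2 (two-sample pooled-variance t-test, left-tailed).
s_p² = [(36−1)·19.7² + (39−1)·17.4²]/(36+39−2) = 343.672
t = (80.1 − 92.3)/√[343.672·(1/36 + 1/39)] = -2.847
df = n₁ + n₂ − 2 = 73
p-value = P(T ≤ -2.847) ≈ 0.003
Since p ≈ 0.003 < α = 0.05, reject H0; the data support H1.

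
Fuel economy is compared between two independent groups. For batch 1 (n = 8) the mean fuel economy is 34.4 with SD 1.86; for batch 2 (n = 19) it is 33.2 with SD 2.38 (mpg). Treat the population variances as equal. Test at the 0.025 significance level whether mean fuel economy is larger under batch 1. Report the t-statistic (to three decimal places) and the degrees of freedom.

Let group 1 = batch 1, group 2 = batch 2. H0: μ_1 = μ_2; H1: μ_1 > μ_2 (two-sample pooled-variance t-test, right-tailed).
s_p² = [(8−1)·1.86² + (19−1)·2.38²]/(8+19−2) = 5.04706
t = (34.4 − 33.2)/√[5.04706·(1/8 + 1/19)] = 1.267
df = n₁ + n₂ − 2 = 25
p-value = P(T ≥ 1.267) ≈ 0.1084
Since p ≈ 0.1084 > α = 0.025, fail to reject H0; the data do not provide sufficient evidence against H0.

t = 1.267, df = 25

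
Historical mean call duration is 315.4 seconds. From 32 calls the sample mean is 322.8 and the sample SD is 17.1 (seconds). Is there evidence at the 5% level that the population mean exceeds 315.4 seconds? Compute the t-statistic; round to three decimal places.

H0: μ = 315.4; H1: μ > 315.4 (one-sample t-test, right-tailed).
t = (x̄ − μ₀)/(s/√n) = (322.8 − 315.4)/(17.1/√32) = 2.448
df = n − 1 = 31
p-value = P(T ≥ 2.448) ≈ 0.0101
Since p ≈ 0.0101 < α = 0.05, reject H0; the evidence is statistically significant.

2.448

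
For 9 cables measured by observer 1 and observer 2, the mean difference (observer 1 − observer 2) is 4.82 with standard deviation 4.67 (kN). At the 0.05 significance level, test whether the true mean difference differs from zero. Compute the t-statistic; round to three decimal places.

H0: μ_d = 0; H1: μ_d ≠ 0 (paired t-test on the differences, two-sided).
t = d̄/(s_d/√n) = 4.82/(4.67/√9) = 3.096
df = n − 1 = 8
Two-sided p-value ≈ 0.0147
Since p ≈ 0.0147 < α = 0.05, reject H0; the evidence is statistically significant.

3.096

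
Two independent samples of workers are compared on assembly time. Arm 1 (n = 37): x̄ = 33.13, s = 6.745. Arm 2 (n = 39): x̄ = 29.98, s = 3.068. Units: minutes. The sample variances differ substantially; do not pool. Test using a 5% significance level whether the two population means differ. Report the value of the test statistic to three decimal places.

Let group 1 = arm 1, group 2 = arm 2. H0: μ_1 = μ_2; H1: μ_1 ≠ μ_2 (Welch's two-sample t-test, two-sided).
t = (x̄_1 − x̄_2)/√(s_1²/n_1 + s_2²/n_2) = (33.13 − 29.98)/√(6.745²/37 + 3.068²/39) = 2.597
Welch–Satterthwaite df ≈ 49.71
Two-sided p-value ≈ 0.0123
Since p ≈ 0.0123 < α = 0.05, reject H0; the evidence is statistically significant.

2.597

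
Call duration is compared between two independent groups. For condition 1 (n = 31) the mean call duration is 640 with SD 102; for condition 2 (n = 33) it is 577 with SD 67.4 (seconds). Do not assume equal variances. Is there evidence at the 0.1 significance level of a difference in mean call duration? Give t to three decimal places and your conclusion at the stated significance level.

Let group 1 = condition 1, group 2 = condition 2. H0: μ_1 = μ_2; H1: μ_1 ≠ μ_2 (Welch's two-sample t-test, two-sided).
t = (x̄_1 − x̄_2)/√(s_1²/n_1 + s_2²/n_2) = (640 − 577)/√(102²/31 + 67.4²/33) = 2.896
Welch–Satterthwaite df ≈ 51.53
Two-sided p-value ≈ 0.006
Since p ≈ 0.006 < α = 0.1, reject H0; the data support H1.

t = 2.896; reject H0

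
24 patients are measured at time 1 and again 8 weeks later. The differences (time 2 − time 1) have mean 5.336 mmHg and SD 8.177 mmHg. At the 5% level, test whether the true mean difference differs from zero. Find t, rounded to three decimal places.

3.197

H0: μ_d = 0; H1: μ_d ≠ 0 (paired t-test on the differences, two-sided).
t = d̄/(s_d/√n) = 5.336/(8.177/√24) = 3.197
df = n − 1 = 23
Two-sided p-value ≈ 0.004
Since p ≈ 0.004 < α = 0.05, reject H0; the evidence is statistically significant.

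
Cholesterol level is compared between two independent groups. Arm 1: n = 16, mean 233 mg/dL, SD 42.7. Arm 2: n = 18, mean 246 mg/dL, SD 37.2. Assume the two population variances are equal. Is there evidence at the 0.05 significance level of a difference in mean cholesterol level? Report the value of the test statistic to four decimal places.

-0.9489

Let group 1 = arm 1, group 2 = arm 2. H0: μ_1 = μ_2; H1: μ_1 ≠ μ_2 (two-sample pooled-variance t-test, two-sided).
s_p² = [(16−1)·42.7² + (18−1)·37.2²]/(16+18−2) = 1589.83
t = (233 − 246)/√[1589.83·(1/16 + 1/18)] = -0.9489
df = n₁ + n₂ − 2 = 32
Two-sided p-value ≈ 0.350
Since p ≈ 0.350 > α = 0.05, fail to reject H0; the evidence is not statistically significant.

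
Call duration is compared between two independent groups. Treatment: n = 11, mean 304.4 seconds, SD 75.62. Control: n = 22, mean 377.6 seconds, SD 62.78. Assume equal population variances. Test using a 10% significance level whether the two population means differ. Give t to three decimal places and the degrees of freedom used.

Let group 1 = treatment, group 2 = control. H0: μ_1 = μ_2; H1: μ_1 ≠ μ_2 (two-sample pooled-variance t-test, two-sided).
s_p² = [(11−1)·75.62² + (22−1)·62.78²]/(11+22−2) = 4514.57
t = (304.4 − 377.6)/√[4514.57·(1/11 + 1/22)] = -2.950
df = n₁ + n₂ − 2 = 31
Two-sided p-value ≈ 0.0060
Since p ≈ 0.0060 < α = 0.1, reject H0; the evidence is statistically significant.

t = -2.950, df = 31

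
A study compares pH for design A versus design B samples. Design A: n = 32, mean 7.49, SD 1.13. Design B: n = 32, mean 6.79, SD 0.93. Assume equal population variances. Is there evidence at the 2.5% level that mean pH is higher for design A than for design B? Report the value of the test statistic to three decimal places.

Let group 1 = design A, group 2 = design B. H0: μ_1 = μ_2; H1: μ_1 > μ_2 (two-sample pooled-variance t-test, right-tailed).
s_p² = [(32−1)·1.13² + (32−1)·0.93²]/(32+32−2) = 1.0709
t = (7.49 − 6.79)/√[1.0709·(1/32 + 1/32)] = 2.706
df = n₁ + n₂ − 2 = 62
p-value = P(T ≥ 2.706) ≈ 0.0044
Since p ≈ 0.0044 < α = 0.025, reject H0; the data support H1.

2.706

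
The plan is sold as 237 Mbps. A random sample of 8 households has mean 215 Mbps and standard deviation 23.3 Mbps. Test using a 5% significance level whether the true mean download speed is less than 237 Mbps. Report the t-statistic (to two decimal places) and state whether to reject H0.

t = -2.67; reject H0

H0: μ = 237; H1: μ < 237 (one-sample t-test, left-tailed).
t = (x̄ − μ₀)/(s/√n) = (215 − 237)/(23.3/√8) = -2.67
df = n − 1 = 7
p-value = P(T ≤ -2.67) ≈ 0.0160
Since p ≈ 0.0160 < α = 0.05, reject H0; the data support H1.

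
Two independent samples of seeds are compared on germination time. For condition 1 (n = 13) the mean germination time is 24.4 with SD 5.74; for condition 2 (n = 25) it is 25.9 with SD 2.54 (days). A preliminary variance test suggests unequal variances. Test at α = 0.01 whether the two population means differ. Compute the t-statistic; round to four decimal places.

-0.8976

Let group 1 = condition 1, group 2 = condition 2. H0: μ_1 = μ_2; H1: μ_1 ≠ μ_2 (Welch's two-sample t-test, two-sided).
t = (x̄_1 − x̄_2)/√(s_1²/n_1 + s_2²/n_2) = (24.4 − 25.9)/√(5.74²/13 + 2.54²/25) = -0.8976
Welch–Satterthwaite df ≈ 14.49
Two-sided p-value ≈ 0.3841
Since p ≈ 0.3841 > α = 0.01, fail to reject H0; the data do not provide sufficient evidence against H0.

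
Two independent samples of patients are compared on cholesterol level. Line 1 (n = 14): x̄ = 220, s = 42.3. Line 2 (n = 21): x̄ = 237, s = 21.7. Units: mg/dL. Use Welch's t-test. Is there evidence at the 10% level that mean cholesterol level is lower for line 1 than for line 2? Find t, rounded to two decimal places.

-1.39

Let group 1 = line 1, group 2 = line 2. H0: μ_1 = μ_2; H1: μ_1 < μ_2 (Welch's two-sample t-test, left-tailed).
t = (x̄_1 − x̄_2)/√(s_1²/n_1 + s_2²/n_2) = (220 − 237)/√(42.3²/14 + 21.7²/21) = -1.39
Welch–Satterthwaite df ≈ 17.61
p-value = P(T ≤ -1.39) ≈ 0.091
Since p ≈ 0.091 < α = 0.1, reject H0; the evidence is statistically significant.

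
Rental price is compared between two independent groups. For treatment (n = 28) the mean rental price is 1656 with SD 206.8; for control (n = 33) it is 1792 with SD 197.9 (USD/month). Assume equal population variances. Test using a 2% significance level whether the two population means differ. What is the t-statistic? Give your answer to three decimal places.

Let group 1 = treatment, group 2 = control. H0: μ_1 = μ_2; H1: μ_1 ≠ μ_2 (two-sample pooled-variance t-test, two-sided).
s_p² = [(28−1)·206.8² + (33−1)·197.9²]/(28+33−2) = 40812.7
t = (1656 − 1792)/√[40812.7·(1/28 + 1/33)] = -2.620
df = n₁ + n₂ − 2 = 59
Two-sided p-value ≈ 0.011
Since p ≈ 0.011 < α = 0.02, reject H0; the data support H1.

-2.620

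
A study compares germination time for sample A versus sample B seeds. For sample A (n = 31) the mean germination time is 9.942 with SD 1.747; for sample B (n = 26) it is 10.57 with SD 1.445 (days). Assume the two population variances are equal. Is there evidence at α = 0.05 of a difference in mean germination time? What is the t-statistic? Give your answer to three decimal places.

-1.461

Let group 1 = sample A, group 2 = sample B. H0: μ_1 = μ_2; H1: μ_1 ≠ μ_2 (two-sample pooled-variance t-test, two-sided).
s_p² = [(31−1)·1.747² + (26−1)·1.445²]/(31+26−2) = 2.61383
t = (9.942 − 10.57)/√[2.61383·(1/31 + 1/26)] = -1.461
df = n₁ + n₂ − 2 = 55
Two-sided p-value ≈ 0.1498
Since p ≈ 0.1498 > α = 0.05, fail to reject H0; the data do not provide sufficient evidence against H0.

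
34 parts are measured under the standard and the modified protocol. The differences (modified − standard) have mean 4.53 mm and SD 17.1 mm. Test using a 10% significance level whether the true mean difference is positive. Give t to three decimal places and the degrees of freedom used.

t = 1.545, df = 33

H0: μ_d = 0; H1: μ_d > 0 (paired t-test on the differences, right-tailed).
t = d̄/(s_d/√n) = 4.53/(17.1/√34) = 1.545
df = n − 1 = 33
p-value = P(T ≥ 1.545) ≈ 0.066
Since p ≈ 0.066 < α = 0.1, reject H0; the evidence is statistically significant.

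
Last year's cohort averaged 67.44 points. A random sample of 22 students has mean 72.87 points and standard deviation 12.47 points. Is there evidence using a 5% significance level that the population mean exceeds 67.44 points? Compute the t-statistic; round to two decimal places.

H0: μ = 67.44; H1: μ > 67.44 (one-sample t-test, right-tailed).
t = (x̄ − μ₀)/(s/√n) = (72.87 − 67.44)/(12.47/√22) = 2.04
df = n − 1 = 21
p-value = P(T ≥ 2.04) ≈ 0.0269
Since p ≈ 0.0269 < α = 0.05, reject H0; the evidence is statistically significant.

2.04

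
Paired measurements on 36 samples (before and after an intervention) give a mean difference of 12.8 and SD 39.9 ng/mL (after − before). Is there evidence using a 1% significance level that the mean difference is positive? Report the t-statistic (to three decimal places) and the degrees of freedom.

t = 1.925, df = 35

H0: μ_d = 0; H1: μ_d > 0 (paired t-test on the differences, right-tailed).
t = d̄/(s_d/√n) = 12.8/(39.9/√36) = 1.925
df = n − 1 = 35
p-value = P(T ≥ 1.925) ≈ 0.031
Since p ≈ 0.031 > α = 0.01, fail to reject H0; the data do not provide sufficient evidence against H0.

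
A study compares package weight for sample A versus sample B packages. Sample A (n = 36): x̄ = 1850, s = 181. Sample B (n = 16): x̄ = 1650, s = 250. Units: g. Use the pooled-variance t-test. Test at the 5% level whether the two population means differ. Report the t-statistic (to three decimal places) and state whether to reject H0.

Let group 1 = sample A, group 2 = sample B. H0: μ_1 = μ_2; H1: μ_1 ≠ μ_2 (two-sample pooled-variance t-test, two-sided).
s_p² = [(36−1)·181² + (16−1)·250²]/(36+16−2) = 41682.7
t = (1850 − 1650)/√[41682.7·(1/36 + 1/16)] = 3.260
df = n₁ + n₂ − 2 = 50
Two-sided p-value ≈ 0.0020
Since p ≈ 0.0020 < α = 0.05, reject H0; the evidence is statistically significant.

t = 3.260; reject H0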